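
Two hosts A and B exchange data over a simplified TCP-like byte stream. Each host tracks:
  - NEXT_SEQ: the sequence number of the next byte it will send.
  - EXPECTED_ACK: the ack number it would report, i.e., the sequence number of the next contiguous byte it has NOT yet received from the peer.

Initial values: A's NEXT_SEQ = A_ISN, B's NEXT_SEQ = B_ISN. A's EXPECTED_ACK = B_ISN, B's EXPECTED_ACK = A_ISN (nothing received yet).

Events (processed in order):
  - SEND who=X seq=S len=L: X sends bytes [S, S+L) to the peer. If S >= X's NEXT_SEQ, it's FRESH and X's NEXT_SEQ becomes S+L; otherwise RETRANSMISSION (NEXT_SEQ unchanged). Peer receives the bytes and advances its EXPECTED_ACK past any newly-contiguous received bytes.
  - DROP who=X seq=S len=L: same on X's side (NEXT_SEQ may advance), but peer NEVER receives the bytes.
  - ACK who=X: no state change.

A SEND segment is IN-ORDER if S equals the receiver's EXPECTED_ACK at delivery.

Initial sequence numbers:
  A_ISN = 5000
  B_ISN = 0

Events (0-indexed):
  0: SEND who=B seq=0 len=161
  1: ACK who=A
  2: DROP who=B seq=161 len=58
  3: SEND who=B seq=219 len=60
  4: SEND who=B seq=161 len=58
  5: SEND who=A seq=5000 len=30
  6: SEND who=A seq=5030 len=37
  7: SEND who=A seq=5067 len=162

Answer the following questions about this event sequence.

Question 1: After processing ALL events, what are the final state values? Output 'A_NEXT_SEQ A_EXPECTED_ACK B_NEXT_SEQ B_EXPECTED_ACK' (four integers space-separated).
After event 0: A_seq=5000 A_ack=161 B_seq=161 B_ack=5000
After event 1: A_seq=5000 A_ack=161 B_seq=161 B_ack=5000
After event 2: A_seq=5000 A_ack=161 B_seq=219 B_ack=5000
After event 3: A_seq=5000 A_ack=161 B_seq=279 B_ack=5000
After event 4: A_seq=5000 A_ack=279 B_seq=279 B_ack=5000
After event 5: A_seq=5030 A_ack=279 B_seq=279 B_ack=5030
After event 6: A_seq=5067 A_ack=279 B_seq=279 B_ack=5067
After event 7: A_seq=5229 A_ack=279 B_seq=279 B_ack=5229

Answer: 5229 279 279 5229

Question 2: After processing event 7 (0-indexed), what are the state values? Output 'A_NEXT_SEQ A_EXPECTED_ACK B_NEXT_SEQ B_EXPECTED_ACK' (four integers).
After event 0: A_seq=5000 A_ack=161 B_seq=161 B_ack=5000
After event 1: A_seq=5000 A_ack=161 B_seq=161 B_ack=5000
After event 2: A_seq=5000 A_ack=161 B_seq=219 B_ack=5000
After event 3: A_seq=5000 A_ack=161 B_seq=279 B_ack=5000
After event 4: A_seq=5000 A_ack=279 B_seq=279 B_ack=5000
After event 5: A_seq=5030 A_ack=279 B_seq=279 B_ack=5030
After event 6: A_seq=5067 A_ack=279 B_seq=279 B_ack=5067
After event 7: A_seq=5229 A_ack=279 B_seq=279 B_ack=5229

5229 279 279 5229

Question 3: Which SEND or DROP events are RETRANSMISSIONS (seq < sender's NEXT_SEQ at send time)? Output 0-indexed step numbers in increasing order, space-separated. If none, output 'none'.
Step 0: SEND seq=0 -> fresh
Step 2: DROP seq=161 -> fresh
Step 3: SEND seq=219 -> fresh
Step 4: SEND seq=161 -> retransmit
Step 5: SEND seq=5000 -> fresh
Step 6: SEND seq=5030 -> fresh
Step 7: SEND seq=5067 -> fresh

Answer: 4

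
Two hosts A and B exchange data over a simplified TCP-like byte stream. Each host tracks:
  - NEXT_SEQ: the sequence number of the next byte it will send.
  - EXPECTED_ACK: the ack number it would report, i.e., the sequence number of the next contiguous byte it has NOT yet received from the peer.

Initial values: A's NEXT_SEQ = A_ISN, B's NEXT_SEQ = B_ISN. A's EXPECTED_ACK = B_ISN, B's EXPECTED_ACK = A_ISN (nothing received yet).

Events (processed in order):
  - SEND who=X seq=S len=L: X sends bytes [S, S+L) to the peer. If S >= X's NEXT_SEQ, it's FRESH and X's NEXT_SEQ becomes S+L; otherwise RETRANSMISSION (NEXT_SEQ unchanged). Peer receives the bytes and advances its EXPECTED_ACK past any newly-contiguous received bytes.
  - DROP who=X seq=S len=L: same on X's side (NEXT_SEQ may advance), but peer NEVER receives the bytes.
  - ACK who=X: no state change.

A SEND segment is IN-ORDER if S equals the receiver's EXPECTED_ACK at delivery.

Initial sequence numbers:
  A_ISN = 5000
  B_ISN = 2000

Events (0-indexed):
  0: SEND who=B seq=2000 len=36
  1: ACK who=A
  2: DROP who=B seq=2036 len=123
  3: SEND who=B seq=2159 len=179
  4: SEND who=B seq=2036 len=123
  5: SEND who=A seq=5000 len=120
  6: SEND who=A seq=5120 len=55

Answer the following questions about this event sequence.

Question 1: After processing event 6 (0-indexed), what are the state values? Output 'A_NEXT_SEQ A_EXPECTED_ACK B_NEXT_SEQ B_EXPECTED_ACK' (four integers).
After event 0: A_seq=5000 A_ack=2036 B_seq=2036 B_ack=5000
After event 1: A_seq=5000 A_ack=2036 B_seq=2036 B_ack=5000
After event 2: A_seq=5000 A_ack=2036 B_seq=2159 B_ack=5000
After event 3: A_seq=5000 A_ack=2036 B_seq=2338 B_ack=5000
After event 4: A_seq=5000 A_ack=2338 B_seq=2338 B_ack=5000
After event 5: A_seq=5120 A_ack=2338 B_seq=2338 B_ack=5120
After event 6: A_seq=5175 A_ack=2338 B_seq=2338 B_ack=5175

5175 2338 2338 5175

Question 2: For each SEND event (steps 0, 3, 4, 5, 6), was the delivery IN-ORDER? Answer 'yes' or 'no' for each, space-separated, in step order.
Step 0: SEND seq=2000 -> in-order
Step 3: SEND seq=2159 -> out-of-order
Step 4: SEND seq=2036 -> in-order
Step 5: SEND seq=5000 -> in-order
Step 6: SEND seq=5120 -> in-order

Answer: yes no yes yes yes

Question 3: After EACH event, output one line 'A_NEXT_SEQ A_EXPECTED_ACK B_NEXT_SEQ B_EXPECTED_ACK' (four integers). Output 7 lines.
5000 2036 2036 5000
5000 2036 2036 5000
5000 2036 2159 5000
5000 2036 2338 5000
5000 2338 2338 5000
5120 2338 2338 5120
5175 2338 2338 5175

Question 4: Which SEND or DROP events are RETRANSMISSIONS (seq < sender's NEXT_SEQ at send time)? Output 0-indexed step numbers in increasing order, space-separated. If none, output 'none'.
Answer: 4

Derivation:
Step 0: SEND seq=2000 -> fresh
Step 2: DROP seq=2036 -> fresh
Step 3: SEND seq=2159 -> fresh
Step 4: SEND seq=2036 -> retransmit
Step 5: SEND seq=5000 -> fresh
Step 6: SEND seq=5120 -> fresh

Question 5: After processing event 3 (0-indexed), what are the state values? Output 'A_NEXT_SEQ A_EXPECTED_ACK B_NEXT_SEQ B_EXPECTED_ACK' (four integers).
After event 0: A_seq=5000 A_ack=2036 B_seq=2036 B_ack=5000
After event 1: A_seq=5000 A_ack=2036 B_seq=2036 B_ack=5000
After event 2: A_seq=5000 A_ack=2036 B_seq=2159 B_ack=5000
After event 3: A_seq=5000 A_ack=2036 B_seq=2338 B_ack=5000

5000 2036 2338 5000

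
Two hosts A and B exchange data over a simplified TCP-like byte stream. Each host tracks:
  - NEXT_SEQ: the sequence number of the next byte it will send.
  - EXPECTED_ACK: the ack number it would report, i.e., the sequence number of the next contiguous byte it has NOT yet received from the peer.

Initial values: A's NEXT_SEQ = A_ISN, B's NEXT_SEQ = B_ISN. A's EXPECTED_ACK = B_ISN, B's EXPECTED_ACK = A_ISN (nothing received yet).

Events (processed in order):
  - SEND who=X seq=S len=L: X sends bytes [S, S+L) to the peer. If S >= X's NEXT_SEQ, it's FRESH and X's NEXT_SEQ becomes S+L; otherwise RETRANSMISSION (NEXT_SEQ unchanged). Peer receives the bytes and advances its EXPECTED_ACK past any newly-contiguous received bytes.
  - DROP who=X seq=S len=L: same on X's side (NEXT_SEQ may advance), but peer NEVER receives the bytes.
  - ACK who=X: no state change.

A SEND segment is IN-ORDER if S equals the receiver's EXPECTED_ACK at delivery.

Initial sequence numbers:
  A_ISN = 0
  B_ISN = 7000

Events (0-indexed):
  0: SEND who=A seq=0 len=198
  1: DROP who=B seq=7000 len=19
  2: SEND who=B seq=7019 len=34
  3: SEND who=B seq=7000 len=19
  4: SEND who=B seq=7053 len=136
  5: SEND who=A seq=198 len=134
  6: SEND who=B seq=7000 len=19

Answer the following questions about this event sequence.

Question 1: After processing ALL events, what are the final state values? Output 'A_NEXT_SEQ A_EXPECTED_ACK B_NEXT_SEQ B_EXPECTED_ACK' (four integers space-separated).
After event 0: A_seq=198 A_ack=7000 B_seq=7000 B_ack=198
After event 1: A_seq=198 A_ack=7000 B_seq=7019 B_ack=198
After event 2: A_seq=198 A_ack=7000 B_seq=7053 B_ack=198
After event 3: A_seq=198 A_ack=7053 B_seq=7053 B_ack=198
After event 4: A_seq=198 A_ack=7189 B_seq=7189 B_ack=198
After event 5: A_seq=332 A_ack=7189 B_seq=7189 B_ack=332
After event 6: A_seq=332 A_ack=7189 B_seq=7189 B_ack=332

Answer: 332 7189 7189 332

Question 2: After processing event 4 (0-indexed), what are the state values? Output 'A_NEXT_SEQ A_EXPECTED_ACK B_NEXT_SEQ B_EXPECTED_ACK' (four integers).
After event 0: A_seq=198 A_ack=7000 B_seq=7000 B_ack=198
After event 1: A_seq=198 A_ack=7000 B_seq=7019 B_ack=198
After event 2: A_seq=198 A_ack=7000 B_seq=7053 B_ack=198
After event 3: A_seq=198 A_ack=7053 B_seq=7053 B_ack=198
After event 4: A_seq=198 A_ack=7189 B_seq=7189 B_ack=198

198 7189 7189 198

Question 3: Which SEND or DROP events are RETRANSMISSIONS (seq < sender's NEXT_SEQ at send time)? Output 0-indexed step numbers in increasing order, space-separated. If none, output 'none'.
Answer: 3 6

Derivation:
Step 0: SEND seq=0 -> fresh
Step 1: DROP seq=7000 -> fresh
Step 2: SEND seq=7019 -> fresh
Step 3: SEND seq=7000 -> retransmit
Step 4: SEND seq=7053 -> fresh
Step 5: SEND seq=198 -> fresh
Step 6: SEND seq=7000 -> retransmit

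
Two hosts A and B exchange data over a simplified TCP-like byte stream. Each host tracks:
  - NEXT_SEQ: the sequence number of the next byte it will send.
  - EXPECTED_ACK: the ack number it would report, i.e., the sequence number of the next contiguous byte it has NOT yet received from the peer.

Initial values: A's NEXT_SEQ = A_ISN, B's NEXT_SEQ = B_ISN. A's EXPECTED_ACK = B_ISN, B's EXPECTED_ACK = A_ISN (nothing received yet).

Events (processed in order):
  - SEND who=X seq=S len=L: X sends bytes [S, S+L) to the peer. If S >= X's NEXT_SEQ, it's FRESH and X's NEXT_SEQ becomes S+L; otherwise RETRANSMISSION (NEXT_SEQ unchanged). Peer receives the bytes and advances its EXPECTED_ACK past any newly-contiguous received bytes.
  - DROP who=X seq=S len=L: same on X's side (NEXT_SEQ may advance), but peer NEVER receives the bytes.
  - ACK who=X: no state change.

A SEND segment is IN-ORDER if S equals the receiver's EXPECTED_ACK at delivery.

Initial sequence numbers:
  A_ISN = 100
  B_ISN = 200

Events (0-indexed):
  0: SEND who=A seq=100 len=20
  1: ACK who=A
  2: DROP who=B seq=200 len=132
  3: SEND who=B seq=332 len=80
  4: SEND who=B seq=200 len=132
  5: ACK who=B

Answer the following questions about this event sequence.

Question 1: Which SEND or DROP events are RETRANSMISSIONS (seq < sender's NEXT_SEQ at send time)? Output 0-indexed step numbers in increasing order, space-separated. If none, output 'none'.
Step 0: SEND seq=100 -> fresh
Step 2: DROP seq=200 -> fresh
Step 3: SEND seq=332 -> fresh
Step 4: SEND seq=200 -> retransmit

Answer: 4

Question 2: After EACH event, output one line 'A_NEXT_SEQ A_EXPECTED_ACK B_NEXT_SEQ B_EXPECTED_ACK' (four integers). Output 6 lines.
120 200 200 120
120 200 200 120
120 200 332 120
120 200 412 120
120 412 412 120
120 412 412 120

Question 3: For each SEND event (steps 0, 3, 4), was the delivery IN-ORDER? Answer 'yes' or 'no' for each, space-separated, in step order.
Answer: yes no yes

Derivation:
Step 0: SEND seq=100 -> in-order
Step 3: SEND seq=332 -> out-of-order
Step 4: SEND seq=200 -> in-order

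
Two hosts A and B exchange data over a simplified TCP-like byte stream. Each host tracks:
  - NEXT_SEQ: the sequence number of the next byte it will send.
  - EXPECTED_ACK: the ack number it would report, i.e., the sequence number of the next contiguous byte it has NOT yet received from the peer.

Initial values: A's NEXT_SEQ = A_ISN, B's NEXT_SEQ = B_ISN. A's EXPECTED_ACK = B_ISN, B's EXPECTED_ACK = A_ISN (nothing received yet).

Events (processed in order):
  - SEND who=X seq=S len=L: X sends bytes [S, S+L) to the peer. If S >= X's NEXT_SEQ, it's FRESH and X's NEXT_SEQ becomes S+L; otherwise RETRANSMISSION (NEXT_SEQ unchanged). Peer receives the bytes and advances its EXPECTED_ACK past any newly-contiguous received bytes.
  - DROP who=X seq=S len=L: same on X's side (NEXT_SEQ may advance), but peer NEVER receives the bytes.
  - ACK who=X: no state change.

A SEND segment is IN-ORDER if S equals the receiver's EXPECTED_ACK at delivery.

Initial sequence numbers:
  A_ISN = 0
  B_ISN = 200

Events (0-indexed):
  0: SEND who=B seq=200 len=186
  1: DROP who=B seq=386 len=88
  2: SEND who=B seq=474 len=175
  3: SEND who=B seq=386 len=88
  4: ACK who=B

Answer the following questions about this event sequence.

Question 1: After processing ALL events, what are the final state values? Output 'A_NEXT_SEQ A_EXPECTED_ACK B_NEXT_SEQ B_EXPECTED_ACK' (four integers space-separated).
After event 0: A_seq=0 A_ack=386 B_seq=386 B_ack=0
After event 1: A_seq=0 A_ack=386 B_seq=474 B_ack=0
After event 2: A_seq=0 A_ack=386 B_seq=649 B_ack=0
After event 3: A_seq=0 A_ack=649 B_seq=649 B_ack=0
After event 4: A_seq=0 A_ack=649 B_seq=649 B_ack=0

Answer: 0 649 649 0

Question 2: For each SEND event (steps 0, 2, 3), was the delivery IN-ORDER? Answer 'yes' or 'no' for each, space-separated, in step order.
Step 0: SEND seq=200 -> in-order
Step 2: SEND seq=474 -> out-of-order
Step 3: SEND seq=386 -> in-order

Answer: yes no yes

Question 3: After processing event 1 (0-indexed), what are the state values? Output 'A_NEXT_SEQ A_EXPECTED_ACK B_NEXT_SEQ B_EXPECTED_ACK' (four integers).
After event 0: A_seq=0 A_ack=386 B_seq=386 B_ack=0
After event 1: A_seq=0 A_ack=386 B_seq=474 B_ack=0

0 386 474 0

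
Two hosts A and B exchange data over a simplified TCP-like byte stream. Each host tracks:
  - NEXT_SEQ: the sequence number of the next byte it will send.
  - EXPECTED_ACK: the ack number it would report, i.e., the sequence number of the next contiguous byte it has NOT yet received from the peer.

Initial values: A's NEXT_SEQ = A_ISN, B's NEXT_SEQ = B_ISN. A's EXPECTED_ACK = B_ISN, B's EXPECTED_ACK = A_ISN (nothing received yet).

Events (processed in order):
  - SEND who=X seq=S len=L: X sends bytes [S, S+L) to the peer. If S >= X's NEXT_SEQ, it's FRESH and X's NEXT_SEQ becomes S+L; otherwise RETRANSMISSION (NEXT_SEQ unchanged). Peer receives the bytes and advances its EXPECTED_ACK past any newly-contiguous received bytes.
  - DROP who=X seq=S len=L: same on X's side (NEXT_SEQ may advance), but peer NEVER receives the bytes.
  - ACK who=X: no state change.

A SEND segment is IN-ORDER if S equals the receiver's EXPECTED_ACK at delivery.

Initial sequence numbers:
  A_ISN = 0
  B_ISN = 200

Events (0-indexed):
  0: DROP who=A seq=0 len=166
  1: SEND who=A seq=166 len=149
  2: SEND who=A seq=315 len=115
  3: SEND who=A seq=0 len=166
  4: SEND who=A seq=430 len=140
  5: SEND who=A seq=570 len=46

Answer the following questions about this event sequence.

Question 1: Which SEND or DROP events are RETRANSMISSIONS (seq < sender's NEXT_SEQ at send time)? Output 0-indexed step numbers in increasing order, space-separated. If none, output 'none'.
Answer: 3

Derivation:
Step 0: DROP seq=0 -> fresh
Step 1: SEND seq=166 -> fresh
Step 2: SEND seq=315 -> fresh
Step 3: SEND seq=0 -> retransmit
Step 4: SEND seq=430 -> fresh
Step 5: SEND seq=570 -> fresh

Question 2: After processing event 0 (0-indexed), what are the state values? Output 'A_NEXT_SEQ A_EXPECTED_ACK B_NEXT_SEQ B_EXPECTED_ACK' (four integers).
After event 0: A_seq=166 A_ack=200 B_seq=200 B_ack=0

166 200 200 0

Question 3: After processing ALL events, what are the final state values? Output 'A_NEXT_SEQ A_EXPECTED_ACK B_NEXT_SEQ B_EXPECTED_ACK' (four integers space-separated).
After event 0: A_seq=166 A_ack=200 B_seq=200 B_ack=0
After event 1: A_seq=315 A_ack=200 B_seq=200 B_ack=0
After event 2: A_seq=430 A_ack=200 B_seq=200 B_ack=0
After event 3: A_seq=430 A_ack=200 B_seq=200 B_ack=430
After event 4: A_seq=570 A_ack=200 B_seq=200 B_ack=570
After event 5: A_seq=616 A_ack=200 B_seq=200 B_ack=616

Answer: 616 200 200 616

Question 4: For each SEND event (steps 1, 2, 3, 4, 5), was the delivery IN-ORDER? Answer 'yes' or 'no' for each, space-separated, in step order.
Step 1: SEND seq=166 -> out-of-order
Step 2: SEND seq=315 -> out-of-order
Step 3: SEND seq=0 -> in-order
Step 4: SEND seq=430 -> in-order
Step 5: SEND seq=570 -> in-order

Answer: no no yes yes yes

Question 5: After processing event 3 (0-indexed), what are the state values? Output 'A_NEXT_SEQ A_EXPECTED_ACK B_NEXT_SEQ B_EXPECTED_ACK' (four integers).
After event 0: A_seq=166 A_ack=200 B_seq=200 B_ack=0
After event 1: A_seq=315 A_ack=200 B_seq=200 B_ack=0
After event 2: A_seq=430 A_ack=200 B_seq=200 B_ack=0
After event 3: A_seq=430 A_ack=200 B_seq=200 B_ack=430

430 200 200 430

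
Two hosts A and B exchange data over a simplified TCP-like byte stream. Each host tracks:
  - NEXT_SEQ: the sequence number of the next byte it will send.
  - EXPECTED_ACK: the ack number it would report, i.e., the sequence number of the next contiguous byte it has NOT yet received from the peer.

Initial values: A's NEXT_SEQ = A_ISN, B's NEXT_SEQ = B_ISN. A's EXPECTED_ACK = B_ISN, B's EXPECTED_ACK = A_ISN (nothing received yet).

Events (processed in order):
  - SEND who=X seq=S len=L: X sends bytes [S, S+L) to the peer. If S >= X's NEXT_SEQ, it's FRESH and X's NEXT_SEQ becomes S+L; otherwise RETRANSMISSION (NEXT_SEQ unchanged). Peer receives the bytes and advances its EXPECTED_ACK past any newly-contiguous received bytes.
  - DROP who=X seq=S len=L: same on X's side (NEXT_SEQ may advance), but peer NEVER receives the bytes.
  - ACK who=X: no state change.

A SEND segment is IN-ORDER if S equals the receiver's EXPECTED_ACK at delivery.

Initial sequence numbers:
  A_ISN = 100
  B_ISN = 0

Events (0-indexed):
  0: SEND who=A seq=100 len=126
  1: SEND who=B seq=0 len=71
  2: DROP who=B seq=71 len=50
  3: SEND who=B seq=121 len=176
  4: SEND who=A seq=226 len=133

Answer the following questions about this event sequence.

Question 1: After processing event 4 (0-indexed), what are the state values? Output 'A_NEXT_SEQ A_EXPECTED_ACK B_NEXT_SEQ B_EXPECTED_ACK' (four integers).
After event 0: A_seq=226 A_ack=0 B_seq=0 B_ack=226
After event 1: A_seq=226 A_ack=71 B_seq=71 B_ack=226
After event 2: A_seq=226 A_ack=71 B_seq=121 B_ack=226
After event 3: A_seq=226 A_ack=71 B_seq=297 B_ack=226
After event 4: A_seq=359 A_ack=71 B_seq=297 B_ack=359

359 71 297 359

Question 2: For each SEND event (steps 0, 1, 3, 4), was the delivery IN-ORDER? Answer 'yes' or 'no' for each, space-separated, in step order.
Answer: yes yes no yes

Derivation:
Step 0: SEND seq=100 -> in-order
Step 1: SEND seq=0 -> in-order
Step 3: SEND seq=121 -> out-of-order
Step 4: SEND seq=226 -> in-order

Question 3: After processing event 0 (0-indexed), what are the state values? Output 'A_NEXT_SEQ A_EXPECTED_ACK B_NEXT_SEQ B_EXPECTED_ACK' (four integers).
After event 0: A_seq=226 A_ack=0 B_seq=0 B_ack=226

226 0 0 226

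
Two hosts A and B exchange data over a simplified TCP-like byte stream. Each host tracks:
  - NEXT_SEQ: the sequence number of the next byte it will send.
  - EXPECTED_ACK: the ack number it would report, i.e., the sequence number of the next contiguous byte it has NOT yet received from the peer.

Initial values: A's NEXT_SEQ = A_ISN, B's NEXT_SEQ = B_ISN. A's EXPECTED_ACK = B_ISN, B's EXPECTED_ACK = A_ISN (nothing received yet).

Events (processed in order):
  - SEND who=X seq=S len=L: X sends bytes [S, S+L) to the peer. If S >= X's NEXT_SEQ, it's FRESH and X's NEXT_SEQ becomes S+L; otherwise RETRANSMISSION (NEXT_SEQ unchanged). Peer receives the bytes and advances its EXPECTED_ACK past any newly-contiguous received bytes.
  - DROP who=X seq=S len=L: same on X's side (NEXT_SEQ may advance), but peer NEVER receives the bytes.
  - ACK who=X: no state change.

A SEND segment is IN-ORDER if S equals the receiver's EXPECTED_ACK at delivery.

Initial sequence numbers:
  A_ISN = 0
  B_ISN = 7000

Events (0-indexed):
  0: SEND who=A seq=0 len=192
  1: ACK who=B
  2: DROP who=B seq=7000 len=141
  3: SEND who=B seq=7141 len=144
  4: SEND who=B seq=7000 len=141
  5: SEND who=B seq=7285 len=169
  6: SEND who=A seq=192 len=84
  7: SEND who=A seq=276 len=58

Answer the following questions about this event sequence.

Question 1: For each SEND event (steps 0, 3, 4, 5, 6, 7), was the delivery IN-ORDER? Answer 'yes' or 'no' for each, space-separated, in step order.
Step 0: SEND seq=0 -> in-order
Step 3: SEND seq=7141 -> out-of-order
Step 4: SEND seq=7000 -> in-order
Step 5: SEND seq=7285 -> in-order
Step 6: SEND seq=192 -> in-order
Step 7: SEND seq=276 -> in-order

Answer: yes no yes yes yes yes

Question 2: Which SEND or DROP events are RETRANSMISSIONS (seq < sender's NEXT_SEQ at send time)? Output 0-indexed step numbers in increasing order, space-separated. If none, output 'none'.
Step 0: SEND seq=0 -> fresh
Step 2: DROP seq=7000 -> fresh
Step 3: SEND seq=7141 -> fresh
Step 4: SEND seq=7000 -> retransmit
Step 5: SEND seq=7285 -> fresh
Step 6: SEND seq=192 -> fresh
Step 7: SEND seq=276 -> fresh

Answer: 4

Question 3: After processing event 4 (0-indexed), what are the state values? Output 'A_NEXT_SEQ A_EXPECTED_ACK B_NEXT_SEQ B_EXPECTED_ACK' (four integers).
After event 0: A_seq=192 A_ack=7000 B_seq=7000 B_ack=192
After event 1: A_seq=192 A_ack=7000 B_seq=7000 B_ack=192
After event 2: A_seq=192 A_ack=7000 B_seq=7141 B_ack=192
After event 3: A_seq=192 A_ack=7000 B_seq=7285 B_ack=192
After event 4: A_seq=192 A_ack=7285 B_seq=7285 B_ack=192

192 7285 7285 192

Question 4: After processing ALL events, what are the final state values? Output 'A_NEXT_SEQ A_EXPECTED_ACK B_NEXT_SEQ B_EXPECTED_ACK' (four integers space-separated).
Answer: 334 7454 7454 334

Derivation:
After event 0: A_seq=192 A_ack=7000 B_seq=7000 B_ack=192
After event 1: A_seq=192 A_ack=7000 B_seq=7000 B_ack=192
After event 2: A_seq=192 A_ack=7000 B_seq=7141 B_ack=192
After event 3: A_seq=192 A_ack=7000 B_seq=7285 B_ack=192
After event 4: A_seq=192 A_ack=7285 B_seq=7285 B_ack=192
After event 5: A_seq=192 A_ack=7454 B_seq=7454 B_ack=192
After event 6: A_seq=276 A_ack=7454 B_seq=7454 B_ack=276
After event 7: A_seq=334 A_ack=7454 B_seq=7454 B_ack=334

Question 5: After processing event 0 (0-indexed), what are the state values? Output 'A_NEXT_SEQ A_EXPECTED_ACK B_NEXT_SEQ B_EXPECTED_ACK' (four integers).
After event 0: A_seq=192 A_ack=7000 B_seq=7000 B_ack=192

192 7000 7000 192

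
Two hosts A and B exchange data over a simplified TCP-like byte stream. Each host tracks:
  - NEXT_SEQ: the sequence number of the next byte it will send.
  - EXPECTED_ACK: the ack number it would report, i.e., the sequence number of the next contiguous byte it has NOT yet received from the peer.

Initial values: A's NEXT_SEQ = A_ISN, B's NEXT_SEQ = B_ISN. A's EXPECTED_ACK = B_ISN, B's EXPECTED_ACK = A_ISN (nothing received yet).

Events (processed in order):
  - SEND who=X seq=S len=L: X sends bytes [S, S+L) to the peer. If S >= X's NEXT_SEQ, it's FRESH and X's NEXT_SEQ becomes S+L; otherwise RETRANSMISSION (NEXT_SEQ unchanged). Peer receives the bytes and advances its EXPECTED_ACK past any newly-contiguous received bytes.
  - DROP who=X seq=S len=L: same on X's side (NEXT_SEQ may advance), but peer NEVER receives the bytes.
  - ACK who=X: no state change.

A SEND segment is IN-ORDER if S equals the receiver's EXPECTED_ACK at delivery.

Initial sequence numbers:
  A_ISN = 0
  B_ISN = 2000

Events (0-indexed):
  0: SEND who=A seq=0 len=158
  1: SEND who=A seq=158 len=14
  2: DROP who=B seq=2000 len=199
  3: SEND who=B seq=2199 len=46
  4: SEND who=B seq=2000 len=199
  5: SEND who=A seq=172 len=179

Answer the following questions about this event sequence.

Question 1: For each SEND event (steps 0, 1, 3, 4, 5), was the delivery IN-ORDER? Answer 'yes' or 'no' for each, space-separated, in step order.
Answer: yes yes no yes yes

Derivation:
Step 0: SEND seq=0 -> in-order
Step 1: SEND seq=158 -> in-order
Step 3: SEND seq=2199 -> out-of-order
Step 4: SEND seq=2000 -> in-order
Step 5: SEND seq=172 -> in-order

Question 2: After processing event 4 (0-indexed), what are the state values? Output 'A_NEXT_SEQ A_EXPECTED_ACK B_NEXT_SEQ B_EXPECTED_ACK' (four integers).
After event 0: A_seq=158 A_ack=2000 B_seq=2000 B_ack=158
After event 1: A_seq=172 A_ack=2000 B_seq=2000 B_ack=172
After event 2: A_seq=172 A_ack=2000 B_seq=2199 B_ack=172
After event 3: A_seq=172 A_ack=2000 B_seq=2245 B_ack=172
After event 4: A_seq=172 A_ack=2245 B_seq=2245 B_ack=172

172 2245 2245 172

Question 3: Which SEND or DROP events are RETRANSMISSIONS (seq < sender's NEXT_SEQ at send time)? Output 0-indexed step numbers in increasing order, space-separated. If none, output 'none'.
Step 0: SEND seq=0 -> fresh
Step 1: SEND seq=158 -> fresh
Step 2: DROP seq=2000 -> fresh
Step 3: SEND seq=2199 -> fresh
Step 4: SEND seq=2000 -> retransmit
Step 5: SEND seq=172 -> fresh

Answer: 4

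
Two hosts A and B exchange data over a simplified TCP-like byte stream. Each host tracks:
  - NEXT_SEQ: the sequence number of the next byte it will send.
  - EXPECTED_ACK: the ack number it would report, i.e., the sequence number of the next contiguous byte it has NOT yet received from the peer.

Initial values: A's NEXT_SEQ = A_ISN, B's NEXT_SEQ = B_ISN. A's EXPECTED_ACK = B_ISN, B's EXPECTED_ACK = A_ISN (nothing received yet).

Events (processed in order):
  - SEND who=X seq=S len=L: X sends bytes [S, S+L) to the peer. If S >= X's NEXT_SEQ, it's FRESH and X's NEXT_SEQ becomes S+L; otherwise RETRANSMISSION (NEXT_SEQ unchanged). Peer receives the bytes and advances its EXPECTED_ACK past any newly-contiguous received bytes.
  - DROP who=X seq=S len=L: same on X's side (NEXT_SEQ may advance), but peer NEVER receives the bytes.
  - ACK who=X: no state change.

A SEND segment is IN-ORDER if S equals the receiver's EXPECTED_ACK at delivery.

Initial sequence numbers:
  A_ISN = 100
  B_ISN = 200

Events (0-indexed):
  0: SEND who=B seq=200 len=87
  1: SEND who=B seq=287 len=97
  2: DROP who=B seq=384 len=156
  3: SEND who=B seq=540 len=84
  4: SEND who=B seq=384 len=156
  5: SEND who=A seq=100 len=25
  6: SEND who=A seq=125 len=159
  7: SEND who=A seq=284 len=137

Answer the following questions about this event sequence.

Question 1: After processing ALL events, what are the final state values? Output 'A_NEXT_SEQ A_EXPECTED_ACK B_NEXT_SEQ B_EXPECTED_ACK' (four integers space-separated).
Answer: 421 624 624 421

Derivation:
After event 0: A_seq=100 A_ack=287 B_seq=287 B_ack=100
After event 1: A_seq=100 A_ack=384 B_seq=384 B_ack=100
After event 2: A_seq=100 A_ack=384 B_seq=540 B_ack=100
After event 3: A_seq=100 A_ack=384 B_seq=624 B_ack=100
After event 4: A_seq=100 A_ack=624 B_seq=624 B_ack=100
After event 5: A_seq=125 A_ack=624 B_seq=624 B_ack=125
After event 6: A_seq=284 A_ack=624 B_seq=624 B_ack=284
After event 7: A_seq=421 A_ack=624 B_seq=624 B_ack=421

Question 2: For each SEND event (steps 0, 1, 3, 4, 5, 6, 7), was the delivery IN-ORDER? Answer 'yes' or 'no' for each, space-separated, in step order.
Answer: yes yes no yes yes yes yes

Derivation:
Step 0: SEND seq=200 -> in-order
Step 1: SEND seq=287 -> in-order
Step 3: SEND seq=540 -> out-of-order
Step 4: SEND seq=384 -> in-order
Step 5: SEND seq=100 -> in-order
Step 6: SEND seq=125 -> in-order
Step 7: SEND seq=284 -> in-order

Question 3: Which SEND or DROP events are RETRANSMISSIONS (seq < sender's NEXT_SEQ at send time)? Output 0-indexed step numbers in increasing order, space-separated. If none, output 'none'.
Answer: 4

Derivation:
Step 0: SEND seq=200 -> fresh
Step 1: SEND seq=287 -> fresh
Step 2: DROP seq=384 -> fresh
Step 3: SEND seq=540 -> fresh
Step 4: SEND seq=384 -> retransmit
Step 5: SEND seq=100 -> fresh
Step 6: SEND seq=125 -> fresh
Step 7: SEND seq=284 -> fresh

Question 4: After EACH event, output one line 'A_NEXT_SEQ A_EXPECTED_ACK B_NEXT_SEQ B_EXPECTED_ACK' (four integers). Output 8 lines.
100 287 287 100
100 384 384 100
100 384 540 100
100 384 624 100
100 624 624 100
125 624 624 125
284 624 624 284
421 624 624 421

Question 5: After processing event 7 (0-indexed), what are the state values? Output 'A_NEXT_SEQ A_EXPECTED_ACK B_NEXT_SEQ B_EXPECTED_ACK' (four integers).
After event 0: A_seq=100 A_ack=287 B_seq=287 B_ack=100
After event 1: A_seq=100 A_ack=384 B_seq=384 B_ack=100
After event 2: A_seq=100 A_ack=384 B_seq=540 B_ack=100
After event 3: A_seq=100 A_ack=384 B_seq=624 B_ack=100
After event 4: A_seq=100 A_ack=624 B_seq=624 B_ack=100
After event 5: A_seq=125 A_ack=624 B_seq=624 B_ack=125
After event 6: A_seq=284 A_ack=624 B_seq=624 B_ack=284
After event 7: A_seq=421 A_ack=624 B_seq=624 B_ack=421

421 624 624 421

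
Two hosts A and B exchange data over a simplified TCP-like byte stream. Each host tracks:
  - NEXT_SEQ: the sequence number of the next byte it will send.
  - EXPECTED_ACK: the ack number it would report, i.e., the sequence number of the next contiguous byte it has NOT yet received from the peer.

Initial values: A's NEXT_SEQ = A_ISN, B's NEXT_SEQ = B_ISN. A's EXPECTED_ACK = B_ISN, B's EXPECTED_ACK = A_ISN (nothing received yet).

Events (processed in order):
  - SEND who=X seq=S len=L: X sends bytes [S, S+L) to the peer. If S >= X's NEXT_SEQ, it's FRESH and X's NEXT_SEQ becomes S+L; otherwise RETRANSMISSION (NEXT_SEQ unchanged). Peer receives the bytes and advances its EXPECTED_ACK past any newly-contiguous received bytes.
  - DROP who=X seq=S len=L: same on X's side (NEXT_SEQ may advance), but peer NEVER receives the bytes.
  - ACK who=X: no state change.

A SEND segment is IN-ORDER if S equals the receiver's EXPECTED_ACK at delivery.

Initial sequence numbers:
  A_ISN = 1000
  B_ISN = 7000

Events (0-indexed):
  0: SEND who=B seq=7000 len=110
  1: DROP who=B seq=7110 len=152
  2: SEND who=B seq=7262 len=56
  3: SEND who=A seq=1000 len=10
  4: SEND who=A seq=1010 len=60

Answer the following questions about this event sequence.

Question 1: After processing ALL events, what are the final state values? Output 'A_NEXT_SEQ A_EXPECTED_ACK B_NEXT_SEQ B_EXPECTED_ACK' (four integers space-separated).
Answer: 1070 7110 7318 1070

Derivation:
After event 0: A_seq=1000 A_ack=7110 B_seq=7110 B_ack=1000
After event 1: A_seq=1000 A_ack=7110 B_seq=7262 B_ack=1000
After event 2: A_seq=1000 A_ack=7110 B_seq=7318 B_ack=1000
After event 3: A_seq=1010 A_ack=7110 B_seq=7318 B_ack=1010
After event 4: A_seq=1070 A_ack=7110 B_seq=7318 B_ack=1070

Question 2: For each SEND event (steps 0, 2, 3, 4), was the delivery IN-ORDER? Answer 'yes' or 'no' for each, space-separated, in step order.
Step 0: SEND seq=7000 -> in-order
Step 2: SEND seq=7262 -> out-of-order
Step 3: SEND seq=1000 -> in-order
Step 4: SEND seq=1010 -> in-order

Answer: yes no yes yes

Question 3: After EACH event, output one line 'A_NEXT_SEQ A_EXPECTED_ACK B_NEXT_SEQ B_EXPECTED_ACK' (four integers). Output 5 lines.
1000 7110 7110 1000
1000 7110 7262 1000
1000 7110 7318 1000
1010 7110 7318 1010
1070 7110 7318 1070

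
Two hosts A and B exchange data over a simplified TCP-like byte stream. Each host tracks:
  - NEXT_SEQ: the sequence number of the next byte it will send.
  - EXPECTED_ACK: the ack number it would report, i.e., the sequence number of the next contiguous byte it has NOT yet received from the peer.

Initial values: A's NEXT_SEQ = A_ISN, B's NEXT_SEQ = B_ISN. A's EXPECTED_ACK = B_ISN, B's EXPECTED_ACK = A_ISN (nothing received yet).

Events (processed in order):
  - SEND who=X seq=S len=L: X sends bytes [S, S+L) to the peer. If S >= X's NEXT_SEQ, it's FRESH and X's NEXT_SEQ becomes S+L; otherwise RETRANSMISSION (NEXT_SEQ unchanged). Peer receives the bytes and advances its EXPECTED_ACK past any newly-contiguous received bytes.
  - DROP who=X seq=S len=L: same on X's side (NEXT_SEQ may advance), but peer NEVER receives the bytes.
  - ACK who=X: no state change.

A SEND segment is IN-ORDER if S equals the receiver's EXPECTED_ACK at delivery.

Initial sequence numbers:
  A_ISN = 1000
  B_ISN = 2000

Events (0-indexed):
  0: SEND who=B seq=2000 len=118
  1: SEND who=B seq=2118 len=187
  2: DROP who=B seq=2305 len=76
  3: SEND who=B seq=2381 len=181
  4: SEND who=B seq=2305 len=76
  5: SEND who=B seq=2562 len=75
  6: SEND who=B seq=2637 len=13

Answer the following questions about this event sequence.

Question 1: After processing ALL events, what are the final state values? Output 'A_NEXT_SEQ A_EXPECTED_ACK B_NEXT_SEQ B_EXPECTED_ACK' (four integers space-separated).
After event 0: A_seq=1000 A_ack=2118 B_seq=2118 B_ack=1000
After event 1: A_seq=1000 A_ack=2305 B_seq=2305 B_ack=1000
After event 2: A_seq=1000 A_ack=2305 B_seq=2381 B_ack=1000
After event 3: A_seq=1000 A_ack=2305 B_seq=2562 B_ack=1000
After event 4: A_seq=1000 A_ack=2562 B_seq=2562 B_ack=1000
After event 5: A_seq=1000 A_ack=2637 B_seq=2637 B_ack=1000
After event 6: A_seq=1000 A_ack=2650 B_seq=2650 B_ack=1000

Answer: 1000 2650 2650 1000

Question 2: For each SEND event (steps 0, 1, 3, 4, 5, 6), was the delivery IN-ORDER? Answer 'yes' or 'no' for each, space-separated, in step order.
Step 0: SEND seq=2000 -> in-order
Step 1: SEND seq=2118 -> in-order
Step 3: SEND seq=2381 -> out-of-order
Step 4: SEND seq=2305 -> in-order
Step 5: SEND seq=2562 -> in-order
Step 6: SEND seq=2637 -> in-order

Answer: yes yes no yes yes yes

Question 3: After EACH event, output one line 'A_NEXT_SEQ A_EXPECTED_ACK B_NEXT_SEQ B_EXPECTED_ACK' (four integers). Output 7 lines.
1000 2118 2118 1000
1000 2305 2305 1000
1000 2305 2381 1000
1000 2305 2562 1000
1000 2562 2562 1000
1000 2637 2637 1000
1000 2650 2650 1000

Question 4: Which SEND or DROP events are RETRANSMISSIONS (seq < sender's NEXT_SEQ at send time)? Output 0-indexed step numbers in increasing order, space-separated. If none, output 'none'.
Step 0: SEND seq=2000 -> fresh
Step 1: SEND seq=2118 -> fresh
Step 2: DROP seq=2305 -> fresh
Step 3: SEND seq=2381 -> fresh
Step 4: SEND seq=2305 -> retransmit
Step 5: SEND seq=2562 -> fresh
Step 6: SEND seq=2637 -> fresh

Answer: 4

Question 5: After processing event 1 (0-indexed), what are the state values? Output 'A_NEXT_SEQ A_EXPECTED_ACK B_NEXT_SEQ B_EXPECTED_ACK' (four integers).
After event 0: A_seq=1000 A_ack=2118 B_seq=2118 B_ack=1000
After event 1: A_seq=1000 A_ack=2305 B_seq=2305 B_ack=1000

1000 2305 2305 1000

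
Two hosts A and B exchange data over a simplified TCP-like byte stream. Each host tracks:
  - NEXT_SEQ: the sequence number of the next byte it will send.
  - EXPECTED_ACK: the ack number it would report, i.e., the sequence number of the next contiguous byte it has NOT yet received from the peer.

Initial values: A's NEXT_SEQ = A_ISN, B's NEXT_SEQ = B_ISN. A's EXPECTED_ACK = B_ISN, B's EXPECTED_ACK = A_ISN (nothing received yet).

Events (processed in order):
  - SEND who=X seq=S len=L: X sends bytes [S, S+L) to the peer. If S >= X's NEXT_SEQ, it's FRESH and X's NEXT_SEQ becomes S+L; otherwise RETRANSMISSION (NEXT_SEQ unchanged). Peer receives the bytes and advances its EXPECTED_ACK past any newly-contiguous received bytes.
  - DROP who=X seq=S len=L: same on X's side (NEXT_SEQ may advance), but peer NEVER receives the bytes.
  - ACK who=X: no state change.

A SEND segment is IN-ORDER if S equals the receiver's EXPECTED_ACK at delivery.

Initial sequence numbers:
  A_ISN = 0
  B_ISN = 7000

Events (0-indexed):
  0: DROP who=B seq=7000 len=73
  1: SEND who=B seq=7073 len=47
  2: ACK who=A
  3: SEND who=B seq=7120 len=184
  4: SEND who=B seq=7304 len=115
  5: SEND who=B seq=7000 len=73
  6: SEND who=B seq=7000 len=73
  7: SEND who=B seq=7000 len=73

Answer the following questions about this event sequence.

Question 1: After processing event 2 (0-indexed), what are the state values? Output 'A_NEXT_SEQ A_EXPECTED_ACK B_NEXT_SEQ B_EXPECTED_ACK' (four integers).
After event 0: A_seq=0 A_ack=7000 B_seq=7073 B_ack=0
After event 1: A_seq=0 A_ack=7000 B_seq=7120 B_ack=0
After event 2: A_seq=0 A_ack=7000 B_seq=7120 B_ack=0

0 7000 7120 0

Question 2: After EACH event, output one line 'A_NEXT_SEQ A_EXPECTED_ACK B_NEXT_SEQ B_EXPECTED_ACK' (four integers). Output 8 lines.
0 7000 7073 0
0 7000 7120 0
0 7000 7120 0
0 7000 7304 0
0 7000 7419 0
0 7419 7419 0
0 7419 7419 0
0 7419 7419 0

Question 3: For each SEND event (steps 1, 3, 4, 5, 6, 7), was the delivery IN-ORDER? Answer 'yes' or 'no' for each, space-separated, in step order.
Step 1: SEND seq=7073 -> out-of-order
Step 3: SEND seq=7120 -> out-of-order
Step 4: SEND seq=7304 -> out-of-order
Step 5: SEND seq=7000 -> in-order
Step 6: SEND seq=7000 -> out-of-order
Step 7: SEND seq=7000 -> out-of-order

Answer: no no no yes no no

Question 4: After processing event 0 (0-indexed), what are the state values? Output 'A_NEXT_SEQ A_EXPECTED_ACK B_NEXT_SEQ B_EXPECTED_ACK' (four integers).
After event 0: A_seq=0 A_ack=7000 B_seq=7073 B_ack=0

0 7000 7073 0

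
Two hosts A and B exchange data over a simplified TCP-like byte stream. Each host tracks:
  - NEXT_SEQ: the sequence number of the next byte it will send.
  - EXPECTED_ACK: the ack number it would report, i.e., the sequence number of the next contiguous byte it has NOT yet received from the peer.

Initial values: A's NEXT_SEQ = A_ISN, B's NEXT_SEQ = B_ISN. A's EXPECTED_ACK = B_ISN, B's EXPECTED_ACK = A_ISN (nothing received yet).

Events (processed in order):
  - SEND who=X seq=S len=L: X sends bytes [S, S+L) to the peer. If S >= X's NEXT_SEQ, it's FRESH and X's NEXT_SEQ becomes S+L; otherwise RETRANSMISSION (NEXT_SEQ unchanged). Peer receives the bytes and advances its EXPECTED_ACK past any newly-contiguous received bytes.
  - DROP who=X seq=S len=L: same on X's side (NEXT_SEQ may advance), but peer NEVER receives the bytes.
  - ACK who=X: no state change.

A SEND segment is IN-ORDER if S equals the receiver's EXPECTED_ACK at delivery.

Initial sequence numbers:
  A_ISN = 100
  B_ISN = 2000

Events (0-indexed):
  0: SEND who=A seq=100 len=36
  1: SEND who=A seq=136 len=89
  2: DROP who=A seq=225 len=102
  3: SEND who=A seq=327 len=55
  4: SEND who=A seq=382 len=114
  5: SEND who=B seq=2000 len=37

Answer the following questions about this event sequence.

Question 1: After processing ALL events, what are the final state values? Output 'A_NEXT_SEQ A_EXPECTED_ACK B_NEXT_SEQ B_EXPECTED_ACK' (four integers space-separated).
After event 0: A_seq=136 A_ack=2000 B_seq=2000 B_ack=136
After event 1: A_seq=225 A_ack=2000 B_seq=2000 B_ack=225
After event 2: A_seq=327 A_ack=2000 B_seq=2000 B_ack=225
After event 3: A_seq=382 A_ack=2000 B_seq=2000 B_ack=225
After event 4: A_seq=496 A_ack=2000 B_seq=2000 B_ack=225
After event 5: A_seq=496 A_ack=2037 B_seq=2037 B_ack=225

Answer: 496 2037 2037 225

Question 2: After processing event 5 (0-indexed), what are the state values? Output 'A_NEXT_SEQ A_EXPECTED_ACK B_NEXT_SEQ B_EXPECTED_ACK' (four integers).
After event 0: A_seq=136 A_ack=2000 B_seq=2000 B_ack=136
After event 1: A_seq=225 A_ack=2000 B_seq=2000 B_ack=225
After event 2: A_seq=327 A_ack=2000 B_seq=2000 B_ack=225
After event 3: A_seq=382 A_ack=2000 B_seq=2000 B_ack=225
After event 4: A_seq=496 A_ack=2000 B_seq=2000 B_ack=225
After event 5: A_seq=496 A_ack=2037 B_seq=2037 B_ack=225

496 2037 2037 225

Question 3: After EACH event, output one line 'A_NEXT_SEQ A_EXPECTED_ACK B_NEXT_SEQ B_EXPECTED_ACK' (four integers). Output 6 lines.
136 2000 2000 136
225 2000 2000 225
327 2000 2000 225
382 2000 2000 225
496 2000 2000 225
496 2037 2037 225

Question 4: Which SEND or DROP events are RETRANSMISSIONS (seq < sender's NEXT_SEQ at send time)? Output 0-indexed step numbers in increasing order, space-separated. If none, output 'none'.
Step 0: SEND seq=100 -> fresh
Step 1: SEND seq=136 -> fresh
Step 2: DROP seq=225 -> fresh
Step 3: SEND seq=327 -> fresh
Step 4: SEND seq=382 -> fresh
Step 5: SEND seq=2000 -> fresh

Answer: none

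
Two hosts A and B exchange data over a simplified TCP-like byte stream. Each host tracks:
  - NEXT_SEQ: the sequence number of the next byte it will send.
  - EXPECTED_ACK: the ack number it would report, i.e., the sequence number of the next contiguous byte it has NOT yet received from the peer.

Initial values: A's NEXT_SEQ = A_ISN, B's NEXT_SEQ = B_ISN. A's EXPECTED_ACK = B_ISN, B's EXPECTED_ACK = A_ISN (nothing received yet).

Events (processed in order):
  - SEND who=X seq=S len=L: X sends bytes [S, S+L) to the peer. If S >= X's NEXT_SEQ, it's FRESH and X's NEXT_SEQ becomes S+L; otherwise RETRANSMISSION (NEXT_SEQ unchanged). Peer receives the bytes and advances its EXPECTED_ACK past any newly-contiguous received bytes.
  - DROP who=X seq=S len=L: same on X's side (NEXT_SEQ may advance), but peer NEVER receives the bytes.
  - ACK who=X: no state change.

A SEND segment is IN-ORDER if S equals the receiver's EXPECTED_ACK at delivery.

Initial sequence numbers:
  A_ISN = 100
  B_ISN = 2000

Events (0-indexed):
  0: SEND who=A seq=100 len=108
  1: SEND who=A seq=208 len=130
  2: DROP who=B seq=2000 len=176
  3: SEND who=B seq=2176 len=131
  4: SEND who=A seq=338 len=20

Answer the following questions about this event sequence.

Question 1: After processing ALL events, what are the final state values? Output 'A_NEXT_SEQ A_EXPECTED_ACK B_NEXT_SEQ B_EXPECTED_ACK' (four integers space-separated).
After event 0: A_seq=208 A_ack=2000 B_seq=2000 B_ack=208
After event 1: A_seq=338 A_ack=2000 B_seq=2000 B_ack=338
After event 2: A_seq=338 A_ack=2000 B_seq=2176 B_ack=338
After event 3: A_seq=338 A_ack=2000 B_seq=2307 B_ack=338
After event 4: A_seq=358 A_ack=2000 B_seq=2307 B_ack=358

Answer: 358 2000 2307 358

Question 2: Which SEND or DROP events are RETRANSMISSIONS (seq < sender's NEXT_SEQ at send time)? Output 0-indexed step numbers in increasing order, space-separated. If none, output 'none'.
Answer: none

Derivation:
Step 0: SEND seq=100 -> fresh
Step 1: SEND seq=208 -> fresh
Step 2: DROP seq=2000 -> fresh
Step 3: SEND seq=2176 -> fresh
Step 4: SEND seq=338 -> fresh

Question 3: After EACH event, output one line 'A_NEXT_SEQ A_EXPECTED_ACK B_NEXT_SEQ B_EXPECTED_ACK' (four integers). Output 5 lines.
208 2000 2000 208
338 2000 2000 338
338 2000 2176 338
338 2000 2307 338
358 2000 2307 358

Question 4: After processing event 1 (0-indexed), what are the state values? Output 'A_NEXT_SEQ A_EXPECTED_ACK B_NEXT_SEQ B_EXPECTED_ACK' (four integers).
After event 0: A_seq=208 A_ack=2000 B_seq=2000 B_ack=208
After event 1: A_seq=338 A_ack=2000 B_seq=2000 B_ack=338

338 2000 2000 338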